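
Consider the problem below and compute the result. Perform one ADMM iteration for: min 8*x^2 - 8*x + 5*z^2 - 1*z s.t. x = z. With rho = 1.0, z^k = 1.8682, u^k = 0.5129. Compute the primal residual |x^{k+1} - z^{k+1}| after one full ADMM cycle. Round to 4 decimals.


ADMM iteration with rho = 1.0, z^k = 1.8682, u^k = 0.5129
Step 1: x-update.
Minimize 8*x^2 - 8*x + (1.0/2)*(x - 1.8682 + 0.5129)^2
FOC: (2*8 + 1.0)*x = 8 + 1.0*(1.8682 - 0.5129)
x^{k+1} = 0.5503
Step 2: z-update.
Minimize 5*z^2 - 1*z + (1.0/2)*(0.5503 - z + 0.5129)^2
FOC: (2*5 + 1.0)*z = 1 + 1.0*(0.5503 + 0.5129)
z^{k+1} = 0.1876
Step 3: u-update.
u^{k+1} = 0.5129 + 0.5503 - 0.1876 = 0.8756
Step 4: Primal residual = |0.5503 - 0.1876| = 0.3627


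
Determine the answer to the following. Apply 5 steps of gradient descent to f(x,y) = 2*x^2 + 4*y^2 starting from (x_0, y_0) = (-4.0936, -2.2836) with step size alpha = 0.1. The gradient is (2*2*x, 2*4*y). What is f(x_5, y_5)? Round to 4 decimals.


Gradient descent on f(x,y) = 2*x^2 + 4*y^2.
Starting point: (-4.0936, -2.2836), alpha = 0.1
Step 1: grad_x = 2*2*-4.0936 = -16.3744, grad_y = 2*4*-2.2836 = -18.2688
  x_1 = -4.0936 - 0.1*-16.3744 = -2.4562
  y_1 = -2.2836 - 0.1*-18.2688 = -0.4567
Step 2: grad_x = 2*2*-2.4562 = -9.8246, grad_y = 2*4*-0.4567 = -3.6538
  x_2 = -2.4562 - 0.1*-9.8246 = -1.4737
  y_2 = -0.4567 - 0.1*-3.6538 = -0.0913
Step 3: grad_x = 2*2*-1.4737 = -5.8948, grad_y = 2*4*-0.0913 = -0.7308
  x_3 = -1.4737 - 0.1*-5.8948 = -0.8842
  y_3 = -0.0913 - 0.1*-0.7308 = -0.0183
Step 4: grad_x = 2*2*-0.8842 = -3.5369, grad_y = 2*4*-0.0183 = -0.1462
  x_4 = -0.8842 - 0.1*-3.5369 = -0.5305
  y_4 = -0.0183 - 0.1*-0.1462 = -0.0037
Step 5: grad_x = 2*2*-0.5305 = -2.1221, grad_y = 2*4*-0.0037 = -0.0292
  x_5 = -0.5305 - 0.1*-2.1221 = -0.3183
  y_5 = -0.0037 - 0.1*-0.0292 = -0.0007
f(-0.3183, -0.0007) = 2*(-0.3183)^2 + 4*(-0.0007)^2 = 0.2027


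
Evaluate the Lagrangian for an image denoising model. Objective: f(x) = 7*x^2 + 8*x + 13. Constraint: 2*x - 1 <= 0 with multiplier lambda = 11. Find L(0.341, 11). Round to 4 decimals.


Step 1: Evaluate f(x).
f(0.341) = 7*0.341^2 + 8*0.341 + 13 = 16.542
Step 2: Evaluate g(x).
g(0.341) = 2*0.341 - 1 = -0.318
Step 3: Compute Lagrangian.
L = 16.542 + 11*-0.318 = 13.044


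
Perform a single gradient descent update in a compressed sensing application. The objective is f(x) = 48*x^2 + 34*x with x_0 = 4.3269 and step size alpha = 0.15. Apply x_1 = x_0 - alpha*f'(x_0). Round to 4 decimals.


We compute the gradient at x_0 and apply the update.
f'(x) = 96*x + 34
f'(4.3269) = 96*4.3269 + 34 = 449.3824
x_1 = 4.3269 - 0.15*449.3824 = -63.0805


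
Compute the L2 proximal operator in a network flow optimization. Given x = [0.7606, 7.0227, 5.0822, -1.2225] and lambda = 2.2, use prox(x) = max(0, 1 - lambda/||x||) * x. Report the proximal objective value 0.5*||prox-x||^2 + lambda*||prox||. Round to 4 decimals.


Step 1: Compute ||x||.
||x|| = 8.7875
Step 2: Compute scaling factor.
scale = max(0, 1 - 2.2/8.7875) = 0.7496
Step 3: prox(x) = [0.5702, 5.2645, 3.8098, -0.9164]
||prox(x)|| = 6.5875
Step 4: Proximal objective.
0.5*||prox-x||^2 = 2.42
lambda*||prox|| = 14.4925
Total = 16.9125


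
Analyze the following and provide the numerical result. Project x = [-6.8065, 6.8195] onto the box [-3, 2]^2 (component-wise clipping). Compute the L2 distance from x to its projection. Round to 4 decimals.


Project each component onto [-3, 2].
clip(-6.8065) = -3.0, clip(6.8195) = 2.0
Projection = [-3.0, 2.0]
Squared diffs: [14.4894, 23.2276]
Distance = sqrt(37.717) = 6.1414


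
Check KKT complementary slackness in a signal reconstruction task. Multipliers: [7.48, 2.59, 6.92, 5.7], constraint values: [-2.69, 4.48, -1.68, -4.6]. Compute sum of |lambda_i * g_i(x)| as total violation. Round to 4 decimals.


KKT complementary slackness check:
lambda_1 * g_1 = 7.48 * -2.69 = -20.1212
lambda_2 * g_2 = 2.59 * 4.48 = 11.6032
lambda_3 * g_3 = 6.92 * -1.68 = -11.6256
lambda_4 * g_4 = 5.7 * -4.6 = -26.22
Total violation = 20.1212 + 11.6032 + 11.6256 + 26.22 = 69.57


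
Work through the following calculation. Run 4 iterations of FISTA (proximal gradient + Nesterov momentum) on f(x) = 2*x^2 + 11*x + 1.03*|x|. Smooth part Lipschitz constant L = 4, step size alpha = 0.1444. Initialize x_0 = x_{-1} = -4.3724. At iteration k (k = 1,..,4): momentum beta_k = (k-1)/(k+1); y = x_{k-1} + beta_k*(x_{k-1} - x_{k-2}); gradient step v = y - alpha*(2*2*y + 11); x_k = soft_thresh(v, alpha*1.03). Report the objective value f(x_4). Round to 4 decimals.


FISTA on f(x) = 2*x^2 + 11*x + 1.03*|x|
L = 4, alpha = 0.1444
Iteration 1: beta = 0.0, y = -4.3724 + 0.0*(-4.3724 + 4.3724) = -4.3724
  grad(y) = -6.4896, v = y - alpha*grad = -3.4353
  prox(v) = soft_thresh(-3.4353, 0.1487) = -3.2866
Iteration 2: beta = 0.3333, y = -3.2866 + 0.3333*(-3.2866 + 4.3724) = -2.9246
  grad(y) = -0.6985, v = y - alpha*grad = -2.8238
  prox(v) = soft_thresh(-2.8238, 0.1487) = -2.675
Iteration 3: beta = 0.5, y = -2.675 + 0.5*(-2.675 + 3.2866) = -2.3693
  grad(y) = 1.523, v = y - alpha*grad = -2.5892
  prox(v) = soft_thresh(-2.5892, 0.1487) = -2.4404
Iteration 4: beta = 0.6, y = -2.4404 + 0.6*(-2.4404 + 2.675) = -2.2997
  grad(y) = 1.8012, v = y - alpha*grad = -2.5598
  prox(v) = soft_thresh(-2.5598, 0.1487) = -2.4111
f(x_4) = 2*(-2.4111)^2 + 11*(-2.4111) + 1.03*|-2.4111| = -12.4118


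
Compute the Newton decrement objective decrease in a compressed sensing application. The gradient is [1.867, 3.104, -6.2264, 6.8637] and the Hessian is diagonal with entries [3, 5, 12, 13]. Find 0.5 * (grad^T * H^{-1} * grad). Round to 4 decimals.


Step 1: H is diagonal, so H^(-1) * g = [0.6223, 0.6208, -0.5189, 0.528].
Step 2: g^T H^(-1) g = sum_i g_i^2 / H_ii
  = (1.867)^2/3 + (3.104)^2/5 + (-6.2264)^2/12 + (6.8637)^2/13
  = 1.1619 + 1.927 + 3.2307 + 3.6239 = 9.9434
Step 3: Objective decrease = 0.5 * g^T H^(-1) g = 4.9717


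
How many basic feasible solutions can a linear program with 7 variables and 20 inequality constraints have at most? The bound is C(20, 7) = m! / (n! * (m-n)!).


Each vertex corresponds to some choice of n active constraints out of m, so the number of vertices is at most C(m, n) = m! / (n!(m-n)!).
m = 20, n = 7
Numerator: 20 * 19 * 18 * 17 * 16 * 15 * 14
Denominator: 7! = 5040
C(20, 7) = 77520


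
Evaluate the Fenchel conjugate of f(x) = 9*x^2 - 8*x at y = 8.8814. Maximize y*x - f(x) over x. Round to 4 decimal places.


f*(y) = sup_x {y*x - a*x^2 - b*x} = sup_x {(y-b)*x - a*x^2}
FOC: (y - b) - 2a*x = 0 => x* = (y - b)/(2a)
x* = (8.8814 + 8)/(2*9) = 0.9379
f*(8.8814) = (y-b)^2/(4a) = (8.8814 + 8)^2/(4*9)
= 284.9817/36 = 7.9162


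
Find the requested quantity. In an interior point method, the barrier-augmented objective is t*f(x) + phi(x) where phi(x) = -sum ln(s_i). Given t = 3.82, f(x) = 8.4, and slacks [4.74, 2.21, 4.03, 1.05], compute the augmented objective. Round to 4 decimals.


Step 1: Compute log-barrier.
ln values: [1.556, 0.793, 1.3938, 0.0488]
phi = -(1.556 + 0.793 + 1.3938 + 0.0488) = -3.7916
Step 2: Compute augmented objective.
t*f(x) = 3.82*8.4 = 32.088
Total = 32.088 - 3.7916 = 28.2964


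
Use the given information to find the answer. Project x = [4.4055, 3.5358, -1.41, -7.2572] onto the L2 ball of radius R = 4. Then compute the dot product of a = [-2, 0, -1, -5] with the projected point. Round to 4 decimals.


Step 1: Compute ||x|| (intermediates to 6 decimals).
||x|| = sqrt(4.4055^2 + 3.5358^2 + (-1.41)^2 + (-7.2572)^2) = 9.304051
Step 2: Project.
Since ||x|| > R, scale = R/||x|| = 4/9.304051 = 0.42992, proj(x) = scale * x
proj(x) = [1.894013, 1.520111, -0.606187, -3.120015]
Step 3: Dot product.
a^T * proj(x) = -2*1.894013 + 0*1.520111 - 1*(-0.606187) - 5*(-3.120015) = 12.4182


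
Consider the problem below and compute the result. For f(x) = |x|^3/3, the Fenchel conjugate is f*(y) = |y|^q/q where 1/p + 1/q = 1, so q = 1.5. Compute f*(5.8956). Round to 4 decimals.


The conjugate exponent q satisfies 1/p + 1/q = 1.
p = 3, so q = 3/(3 - 1) = 1.5
|y|^q = 5.8956^1.5 = 14.315
f*(5.8956) = 14.315 / 1.5 = 9.5433


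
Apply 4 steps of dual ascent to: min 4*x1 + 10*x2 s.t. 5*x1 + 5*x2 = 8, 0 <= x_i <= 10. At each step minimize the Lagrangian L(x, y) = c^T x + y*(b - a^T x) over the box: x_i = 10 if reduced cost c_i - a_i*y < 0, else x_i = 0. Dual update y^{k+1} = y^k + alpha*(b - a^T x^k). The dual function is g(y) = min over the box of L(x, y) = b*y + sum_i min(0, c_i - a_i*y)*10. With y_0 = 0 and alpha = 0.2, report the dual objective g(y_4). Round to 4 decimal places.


Dual ascent for LP: min 4*x1 + 10*x2, 5*x1 + 5*x2 = 8, 0 <= x_i <= 10
Step 1: y^k = 0.0, reduced costs: (4.0, 10.0)
  x^k = (0.0, 0.0), subgradient = b - a^T x = 8.0
  y^{k+1} = 0.0 + 0.2*8.0 = 1.6
Step 2: y^k = 1.6, reduced costs: (-4.0, 2.0)
  x^k = (10.0, 0.0), subgradient = b - a^T x = -42.0
  y^{k+1} = 1.6 + 0.2*-42.0 = -6.8
Step 3: y^k = -6.8, reduced costs: (38.0, 44.0)
  x^k = (0.0, 0.0), subgradient = b - a^T x = 8.0
  y^{k+1} = -6.8 + 0.2*8.0 = -5.2
Step 4: y^k = -5.2, reduced costs: (30.0, 36.0)
  x^k = (0.0, 0.0), subgradient = b - a^T x = 8.0
  y^{k+1} = -5.2 + 0.2*8.0 = -3.6
Dual objective at y_4 = -3.6: reduced costs (22.0, 28.0), box minimizer x = (0.0, 0.0)
g(y_4) = b*y + (c1 - a1*y)*x1 + (c2 - a2*y)*x2 = 8*(-3.6) + 22.0*0.0 + 28.0*0.0 = -28.8 + 0.0 + 0.0 = -28.8


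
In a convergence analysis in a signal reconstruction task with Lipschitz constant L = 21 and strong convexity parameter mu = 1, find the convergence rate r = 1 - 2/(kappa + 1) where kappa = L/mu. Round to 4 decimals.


Step 1: Compute the condition number.
kappa = L/mu = 21/1 = 21.0
Step 2: Compute the convergence rate.
r = 1 - 2/(kappa + 1) = 1 - 2*mu/(L + mu) = (L - mu)/(L + mu) = 20/22 = 0.9091


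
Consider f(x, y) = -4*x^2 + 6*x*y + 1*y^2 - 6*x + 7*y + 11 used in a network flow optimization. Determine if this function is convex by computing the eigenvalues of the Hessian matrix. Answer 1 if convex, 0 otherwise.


The Hessian of f(x,y) = -4*x^2 + 6*x*y + 1*y^2 - 6*x + 7*y + 11 is:
H = [[-8, 6], [6, 2]]
Trace = -8 + 2 = -6
Determinant = -8*2 - (6)^2 = -52
Discriminant = (-6)^2 - 4*-52 = 244.0
Eigenvalues: lambda_1 = -10.8102, lambda_2 = 4.8102
The function is not convex.

0


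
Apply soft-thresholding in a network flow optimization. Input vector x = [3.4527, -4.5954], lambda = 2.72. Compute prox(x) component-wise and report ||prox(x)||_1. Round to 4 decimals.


Soft-thresholding with lambda = 2.72:
prox(3.4527) = sign(3.4527)*max(|3.4527| - 2.72, 0) = 0.7327
prox(-4.5954) = sign(-4.5954)*max(|-4.5954| - 2.72, 0) = -1.8754
prox(x) = [0.7327, -1.8754]
||prox(x)||_1 = 0.7327 + 1.8754 = 2.6081


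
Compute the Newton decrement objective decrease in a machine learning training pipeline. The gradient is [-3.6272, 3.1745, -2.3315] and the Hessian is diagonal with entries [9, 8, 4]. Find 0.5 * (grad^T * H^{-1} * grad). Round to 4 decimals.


Step 1: H is diagonal, so H^(-1) * g = [-0.403, 0.3968, -0.5829].
Step 2: g^T H^(-1) g = sum_i g_i^2 / H_ii
  = (-3.6272)^2/9 + (3.1745)^2/8 + (-2.3315)^2/4
  = 1.4618 + 1.2597 + 1.359 = 4.0805
Step 3: Objective decrease = 0.5 * g^T H^(-1) g = 2.0402


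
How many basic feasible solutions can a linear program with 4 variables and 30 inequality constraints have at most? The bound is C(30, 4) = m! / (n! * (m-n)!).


Each vertex corresponds to some choice of n active constraints out of m, so the number of vertices is at most C(m, n) = m! / (n!(m-n)!).
m = 30, n = 4
Numerator: 30 * 29 * 28 * 27
Denominator: 4! = 24
C(30, 4) = 27405


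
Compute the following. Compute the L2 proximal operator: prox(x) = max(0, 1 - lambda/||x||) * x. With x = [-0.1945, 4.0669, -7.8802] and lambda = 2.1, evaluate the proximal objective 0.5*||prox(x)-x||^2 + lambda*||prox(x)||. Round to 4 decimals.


Step 1: Compute ||x||.
||x|| = 8.8699
Step 2: Compute scaling factor.
scale = max(0, 1 - 2.1/8.8699) = 0.7632
Step 3: prox(x) = [-0.1485, 3.104, -6.0145]
||prox(x)|| = 6.7699
Step 4: Proximal objective.
0.5*||prox-x||^2 = 2.205
lambda*||prox|| = 14.2168
Total = 16.4218


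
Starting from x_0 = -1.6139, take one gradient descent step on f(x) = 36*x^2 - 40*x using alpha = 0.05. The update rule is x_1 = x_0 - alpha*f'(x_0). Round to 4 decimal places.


We compute the gradient at x_0 and apply the update.
f'(x) = 72*x - 40
f'(-1.6139) = 72*-1.6139 - 40 = -156.2008
x_1 = -1.6139 - 0.05*-156.2008 = 6.1961


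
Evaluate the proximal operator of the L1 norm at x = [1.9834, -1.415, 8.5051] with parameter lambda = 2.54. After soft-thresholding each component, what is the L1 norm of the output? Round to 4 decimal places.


Soft-thresholding with lambda = 2.54:
prox(1.9834) = sign(1.9834)*max(|1.9834| - 2.54, 0) = 0.0
prox(-1.415) = sign(-1.415)*max(|-1.415| - 2.54, 0) = 0.0
prox(8.5051) = sign(8.5051)*max(|8.5051| - 2.54, 0) = 5.9651
prox(x) = [0.0, 0.0, 5.9651]
||prox(x)||_1 = 0.0 + 0.0 + 5.9651 = 5.9651


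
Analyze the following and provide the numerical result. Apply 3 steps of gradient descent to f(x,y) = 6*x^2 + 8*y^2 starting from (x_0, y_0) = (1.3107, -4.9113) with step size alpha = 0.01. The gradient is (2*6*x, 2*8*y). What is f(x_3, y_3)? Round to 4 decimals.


Gradient descent on f(x,y) = 6*x^2 + 8*y^2.
Starting point: (1.3107, -4.9113), alpha = 0.01
Step 1: grad_x = 2*6*1.3107 = 15.7284, grad_y = 2*8*-4.9113 = -78.5808
  x_1 = 1.3107 - 0.01*15.7284 = 1.1534
  y_1 = -4.9113 - 0.01*-78.5808 = -4.1255
Step 2: grad_x = 2*6*1.1534 = 13.841, grad_y = 2*8*-4.1255 = -66.0079
  x_2 = 1.1534 - 0.01*13.841 = 1.015
  y_2 = -4.1255 - 0.01*-66.0079 = -3.4654
Step 3: grad_x = 2*6*1.015 = 12.1801, grad_y = 2*8*-3.4654 = -55.4466
  x_3 = 1.015 - 0.01*12.1801 = 0.8932
  y_3 = -3.4654 - 0.01*-55.4466 = -2.9109
f(0.8932, -2.9109) = 6*0.8932^2 + 8*(-2.9109)^2 = 72.5758


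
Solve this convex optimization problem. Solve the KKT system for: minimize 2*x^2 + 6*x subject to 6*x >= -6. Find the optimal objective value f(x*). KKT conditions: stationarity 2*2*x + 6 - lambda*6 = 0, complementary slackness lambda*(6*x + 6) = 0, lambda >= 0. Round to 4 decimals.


Step 1: Try lambda = 0 (constraint inactive).
x_unc = -6/(2*2) = -1.5
Check: 6*-1.5 = -9.0 < -6 -- violated!
Step 2: Constraint must be active: 6*x = -6
x* = -6/6 = -1.0
lambda = (2*2*(-1.0) + 6)/6 = 0.3333
Step 3: Compute optimal value.
f(x*) = 2*(-1.0)^2 + 6*(-1.0) = -4.0


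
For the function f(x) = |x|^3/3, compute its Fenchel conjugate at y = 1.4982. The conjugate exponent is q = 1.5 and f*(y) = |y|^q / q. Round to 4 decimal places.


The conjugate exponent q satisfies 1/p + 1/q = 1.
p = 3, so q = 3/(3 - 1) = 1.5
|y|^q = 1.4982^1.5 = 1.8338
f*(1.4982) = 1.8338 / 1.5 = 1.2225


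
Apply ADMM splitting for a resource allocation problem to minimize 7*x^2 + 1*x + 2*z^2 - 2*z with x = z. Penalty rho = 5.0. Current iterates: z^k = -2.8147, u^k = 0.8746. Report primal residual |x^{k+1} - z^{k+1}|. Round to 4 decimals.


ADMM iteration with rho = 5.0, z^k = -2.8147, u^k = 0.8746
Step 1: x-update.
Minimize 7*x^2 + 1*x + (5.0/2)*(x + 2.8147 + 0.8746)^2
FOC: (2*7 + 5.0)*x = -1 + 5.0*(-2.8147 - 0.8746)
x^{k+1} = -1.0235
Step 2: z-update.
Minimize 2*z^2 - 2*z + (5.0/2)*(-1.0235 - z + 0.8746)^2
FOC: (2*2 + 5.0)*z = 2 + 5.0*(-1.0235 + 0.8746)
z^{k+1} = 0.1395
Step 3: u-update.
u^{k+1} = 0.8746 - 1.0235 - 0.1395 = -0.2884
Step 4: Primal residual = |-1.0235 - 0.1395| = 1.163


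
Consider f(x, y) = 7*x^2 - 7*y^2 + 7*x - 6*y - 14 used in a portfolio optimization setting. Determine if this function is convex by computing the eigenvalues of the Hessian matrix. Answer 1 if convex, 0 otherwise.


The Hessian of f(x,y) = 7*x^2 - 7*y^2 + 7*x - 6*y - 14 is:
H = [[14, 0], [0, -14]]
Trace = 14 - 14 = 0
Determinant = 14*-14 - (0)^2 = -196
Discriminant = (0)^2 - 4*-196 = 784.0
Eigenvalues: lambda_1 = -14.0, lambda_2 = 14.0
The function is not convex.

0


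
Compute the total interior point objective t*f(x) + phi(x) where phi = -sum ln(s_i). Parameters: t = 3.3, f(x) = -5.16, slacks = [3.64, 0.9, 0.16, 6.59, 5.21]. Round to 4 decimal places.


Step 1: Compute log-barrier.
ln values: [1.292, -0.1054, -1.8326, 1.8856, 1.6506]
phi = -(1.292 - 0.1054 - 1.8326 + 1.8856 + 1.6506) = -2.8902
Step 2: Compute augmented objective.
t*f(x) = 3.3*-5.16 = -17.028
Total = -17.028 - 2.8902 = -19.9182


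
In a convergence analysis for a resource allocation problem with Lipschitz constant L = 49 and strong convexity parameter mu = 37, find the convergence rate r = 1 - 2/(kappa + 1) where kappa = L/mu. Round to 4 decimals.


Step 1: Compute the condition number.
kappa = L/mu = 49/37 = 1.3243
Step 2: Compute the convergence rate.
r = 1 - 2/(kappa + 1) = 1 - 2*mu/(L + mu) = (L - mu)/(L + mu) = 12/86 = 0.1395


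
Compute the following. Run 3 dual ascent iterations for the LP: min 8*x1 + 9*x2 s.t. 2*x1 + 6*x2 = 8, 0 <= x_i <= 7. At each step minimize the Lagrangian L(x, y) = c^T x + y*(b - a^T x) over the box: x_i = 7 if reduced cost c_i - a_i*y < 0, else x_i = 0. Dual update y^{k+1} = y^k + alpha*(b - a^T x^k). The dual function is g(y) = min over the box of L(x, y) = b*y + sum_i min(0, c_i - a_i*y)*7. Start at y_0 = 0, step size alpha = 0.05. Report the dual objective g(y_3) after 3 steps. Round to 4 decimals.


Dual ascent for LP: min 8*x1 + 9*x2, 2*x1 + 6*x2 = 8, 0 <= x_i <= 7
Step 1: y^k = 0.0, reduced costs: (8.0, 9.0)
  x^k = (0.0, 0.0), subgradient = b - a^T x = 8.0
  y^{k+1} = 0.0 + 0.05*8.0 = 0.4
Step 2: y^k = 0.4, reduced costs: (7.2, 6.6)
  x^k = (0.0, 0.0), subgradient = b - a^T x = 8.0
  y^{k+1} = 0.4 + 0.05*8.0 = 0.8
Step 3: y^k = 0.8, reduced costs: (6.4, 4.2)
  x^k = (0.0, 0.0), subgradient = b - a^T x = 8.0
  y^{k+1} = 0.8 + 0.05*8.0 = 1.2
Dual objective at y_3 = 1.2: reduced costs (5.6, 1.8), box minimizer x = (0.0, 0.0)
g(y_3) = b*y + (c1 - a1*y)*x1 + (c2 - a2*y)*x2 = 8*1.2 + 5.6*0.0 + 1.8*0.0 = 9.6 + 0.0 + 0.0 = 9.6


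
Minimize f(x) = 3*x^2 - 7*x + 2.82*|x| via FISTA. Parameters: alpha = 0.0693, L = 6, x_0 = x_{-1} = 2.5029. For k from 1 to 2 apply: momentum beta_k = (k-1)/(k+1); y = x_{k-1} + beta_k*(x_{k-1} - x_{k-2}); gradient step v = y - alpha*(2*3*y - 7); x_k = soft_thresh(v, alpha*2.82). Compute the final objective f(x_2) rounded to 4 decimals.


FISTA on f(x) = 3*x^2 - 7*x + 2.82*|x|
L = 6, alpha = 0.0693
Iteration 1: beta = 0.0, y = 2.5029 + 0.0*(2.5029 - 2.5029) = 2.5029
  grad(y) = 8.0174, v = y - alpha*grad = 1.9473
  prox(v) = soft_thresh(1.9473, 0.1954) = 1.7519
Iteration 2: beta = 0.3333, y = 1.7519 + 0.3333*(1.7519 - 2.5029) = 1.5015
  grad(y) = 2.0091, v = y - alpha*grad = 1.3623
  prox(v) = soft_thresh(1.3623, 0.1954) = 1.1669
f(x_2) = 3*1.1669^2 - 7*1.1669 + 2.82*|1.1669| = -0.7928


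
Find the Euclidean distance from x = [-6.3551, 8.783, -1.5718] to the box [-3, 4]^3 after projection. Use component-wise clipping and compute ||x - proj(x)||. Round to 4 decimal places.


Project each component onto [-3, 4].
clip(-6.3551) = -3.0, clip(8.783) = 4.0, clip(-1.5718) = -1.5718
Projection = [-3.0, 4.0, -1.5718]
Squared diffs: [11.2567, 22.8771, 0.0]
Distance = sqrt(34.1338) = 5.8424


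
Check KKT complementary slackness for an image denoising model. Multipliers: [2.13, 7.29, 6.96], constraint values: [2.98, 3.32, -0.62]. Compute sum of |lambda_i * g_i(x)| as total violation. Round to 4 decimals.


KKT complementary slackness check:
lambda_1 * g_1 = 2.13 * 2.98 = 6.3474
lambda_2 * g_2 = 7.29 * 3.32 = 24.2028
lambda_3 * g_3 = 6.96 * -0.62 = -4.3152
Total violation = 6.3474 + 24.2028 + 4.3152 = 34.8654


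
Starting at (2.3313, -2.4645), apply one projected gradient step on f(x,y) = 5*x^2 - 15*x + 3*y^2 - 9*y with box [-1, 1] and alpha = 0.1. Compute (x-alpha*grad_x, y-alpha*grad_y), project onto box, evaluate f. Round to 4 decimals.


Step 1: Compute gradient at (2.3313, -2.4645).
grad_x = 2*5*2.3313 - 15 = 8.313
grad_y = 2*3*-2.4645 - 9 = -23.787
Step 2: Gradient step.
x_raw = 2.3313 - 0.1*8.313 = 1.5
y_raw = -2.4645 - 0.1*-23.787 = -0.0858
Step 3: Project onto [-1, 1].
x_proj = clip(1.5) = 1.0
y_proj = clip(-0.0858) = -0.0858
Step 4: Evaluate f.
f(1.0, -0.0858) = -9.2057


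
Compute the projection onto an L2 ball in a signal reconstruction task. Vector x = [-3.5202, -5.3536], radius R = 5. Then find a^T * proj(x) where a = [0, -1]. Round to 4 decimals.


Step 1: Compute ||x|| (intermediates to 6 decimals).
||x|| = sqrt((-3.5202)^2 + (-5.3536)^2) = 6.407249
Step 2: Project.
Since ||x|| > R, scale = R/||x|| = 5/6.407249 = 0.780366, proj(x) = scale * x
proj(x) = [-2.747044, -4.177767]
Step 3: Dot product.
a^T * proj(x) = 0*(-2.747044) - 1*(-4.177767) = 4.1778


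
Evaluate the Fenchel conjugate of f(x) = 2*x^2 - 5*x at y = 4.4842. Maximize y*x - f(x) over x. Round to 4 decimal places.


f*(y) = sup_x {y*x - a*x^2 - b*x} = sup_x {(y-b)*x - a*x^2}
FOC: (y - b) - 2a*x = 0 => x* = (y - b)/(2a)
x* = (4.4842 + 5)/(2*2) = 2.3711
f*(4.4842) = (y-b)^2/(4a) = (4.4842 + 5)^2/(4*2)
= 89.95/8 = 11.2438


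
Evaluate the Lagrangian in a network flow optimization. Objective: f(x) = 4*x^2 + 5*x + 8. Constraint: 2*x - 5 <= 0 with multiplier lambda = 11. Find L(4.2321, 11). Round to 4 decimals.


Step 1: Evaluate f(x).
f(4.2321) = 4*4.2321^2 + 5*4.2321 + 8 = 100.8032
Step 2: Evaluate g(x).
g(4.2321) = 2*4.2321 - 5 = 3.4642
Step 3: Compute Lagrangian.
L = 100.8032 + 11*3.4642 = 138.9094


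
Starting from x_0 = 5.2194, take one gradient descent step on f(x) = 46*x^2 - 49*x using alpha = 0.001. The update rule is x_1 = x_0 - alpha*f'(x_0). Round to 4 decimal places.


We compute the gradient at x_0 and apply the update.
f'(x) = 92*x - 49
f'(5.2194) = 92*5.2194 - 49 = 431.1848
x_1 = 5.2194 - 0.001*431.1848 = 4.7882


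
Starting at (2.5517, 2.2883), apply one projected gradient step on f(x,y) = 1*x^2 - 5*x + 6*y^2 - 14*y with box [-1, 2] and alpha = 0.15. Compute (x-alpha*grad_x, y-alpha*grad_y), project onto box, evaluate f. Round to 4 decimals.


Step 1: Compute gradient at (2.5517, 2.2883).
grad_x = 2*1*2.5517 - 5 = 0.1034
grad_y = 2*6*2.2883 - 14 = 13.4596
Step 2: Gradient step.
x_raw = 2.5517 - 0.15*0.1034 = 2.5362
y_raw = 2.2883 - 0.15*13.4596 = 0.2694
Step 3: Project onto [-1, 2].
x_proj = clip(2.5362) = 2.0
y_proj = clip(0.2694) = 0.2694
Step 4: Evaluate f.
f(2.0, 0.2694) = -9.3357


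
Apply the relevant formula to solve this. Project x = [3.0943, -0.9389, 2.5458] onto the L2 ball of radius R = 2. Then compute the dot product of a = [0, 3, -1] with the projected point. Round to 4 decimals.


Step 1: Compute ||x|| (intermediates to 6 decimals).
||x|| = sqrt(3.0943^2 + (-0.9389)^2 + 2.5458^2) = 4.115498
Step 2: Project.
Since ||x|| > R, scale = R/||x|| = 2/4.115498 = 0.485968, proj(x) = scale * x
proj(x) = [1.503731, -0.456275, 1.237177]
Step 3: Dot product.
a^T * proj(x) = 0*1.503731 + 3*(-0.456275) - 1*1.237177 = -2.606


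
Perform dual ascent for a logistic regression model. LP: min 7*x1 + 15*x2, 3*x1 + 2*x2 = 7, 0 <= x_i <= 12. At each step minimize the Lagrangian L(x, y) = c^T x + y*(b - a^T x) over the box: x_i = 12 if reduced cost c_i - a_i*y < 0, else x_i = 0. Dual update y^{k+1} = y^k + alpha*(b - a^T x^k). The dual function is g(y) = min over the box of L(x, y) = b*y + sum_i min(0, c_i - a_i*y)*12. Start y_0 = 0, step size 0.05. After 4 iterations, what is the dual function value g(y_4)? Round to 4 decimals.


Dual ascent for LP: min 7*x1 + 15*x2, 3*x1 + 2*x2 = 7, 0 <= x_i <= 12
Step 1: y^k = 0.0, reduced costs: (7.0, 15.0)
  x^k = (0.0, 0.0), subgradient = b - a^T x = 7.0
  y^{k+1} = 0.0 + 0.05*7.0 = 0.35
Step 2: y^k = 0.35, reduced costs: (5.95, 14.3)
  x^k = (0.0, 0.0), subgradient = b - a^T x = 7.0
  y^{k+1} = 0.35 + 0.05*7.0 = 0.7
Step 3: y^k = 0.7, reduced costs: (4.9, 13.6)
  x^k = (0.0, 0.0), subgradient = b - a^T x = 7.0
  y^{k+1} = 0.7 + 0.05*7.0 = 1.05
Step 4: y^k = 1.05, reduced costs: (3.85, 12.9)
  x^k = (0.0, 0.0), subgradient = b - a^T x = 7.0
  y^{k+1} = 1.05 + 0.05*7.0 = 1.4
Dual objective at y_4 = 1.4: reduced costs (2.8, 12.2), box minimizer x = (0.0, 0.0)
g(y_4) = b*y + (c1 - a1*y)*x1 + (c2 - a2*y)*x2 = 7*1.4 + 2.8*0.0 + 12.2*0.0 = 9.8 + 0.0 + 0.0 = 9.8


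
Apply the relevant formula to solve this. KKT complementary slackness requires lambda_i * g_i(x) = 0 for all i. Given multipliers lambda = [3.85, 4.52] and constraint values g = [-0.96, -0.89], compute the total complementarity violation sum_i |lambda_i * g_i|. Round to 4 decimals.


KKT complementary slackness check:
lambda_1 * g_1 = 3.85 * -0.96 = -3.696
lambda_2 * g_2 = 4.52 * -0.89 = -4.0228
Total violation = 3.696 + 4.0228 = 7.7188


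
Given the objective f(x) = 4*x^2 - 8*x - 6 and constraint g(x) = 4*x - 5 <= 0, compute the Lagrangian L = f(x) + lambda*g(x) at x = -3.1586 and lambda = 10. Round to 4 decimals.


Step 1: Evaluate f(x).
f(-3.1586) = 4*(-3.1586)^2 - 8*(-3.1586) - 6 = 59.1758
Step 2: Evaluate g(x).
g(-3.1586) = 4*-3.1586 - 5 = -17.6344
Step 3: Compute Lagrangian.
L = 59.1758 + 10*-17.6344 = -117.1682


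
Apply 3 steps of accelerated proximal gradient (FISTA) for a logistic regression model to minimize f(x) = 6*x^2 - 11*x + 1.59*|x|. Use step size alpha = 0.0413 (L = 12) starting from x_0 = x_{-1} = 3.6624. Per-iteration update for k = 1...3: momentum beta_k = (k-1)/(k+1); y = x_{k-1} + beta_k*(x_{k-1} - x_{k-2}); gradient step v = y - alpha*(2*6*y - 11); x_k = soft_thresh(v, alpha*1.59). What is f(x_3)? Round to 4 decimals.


FISTA on f(x) = 6*x^2 - 11*x + 1.59*|x|
L = 12, alpha = 0.0413
Iteration 1: beta = 0.0, y = 3.6624 + 0.0*(3.6624 - 3.6624) = 3.6624
  grad(y) = 32.9488, v = y - alpha*grad = 2.3016
  prox(v) = soft_thresh(2.3016, 0.0657) = 2.2359
Iteration 2: beta = 0.3333, y = 2.2359 + 0.3333*(2.2359 - 3.6624) = 1.7605
  grad(y) = 10.1256, v = y - alpha*grad = 1.3423
  prox(v) = soft_thresh(1.3423, 0.0657) = 1.2766
Iteration 3: beta = 0.5, y = 1.2766 + 0.5*(1.2766 - 2.2359) = 0.7969
  grad(y) = -1.4367, v = y - alpha*grad = 0.8563
  prox(v) = soft_thresh(0.8563, 0.0657) = 0.7906
f(x_3) = 6*0.7906^2 - 11*0.7906 + 1.59*|0.7906| = -3.6893


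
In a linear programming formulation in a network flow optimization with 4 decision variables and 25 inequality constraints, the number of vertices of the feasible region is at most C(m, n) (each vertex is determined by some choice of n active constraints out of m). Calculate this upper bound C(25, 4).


Each vertex corresponds to some choice of n active constraints out of m, so the number of vertices is at most C(m, n) = m! / (n!(m-n)!).
m = 25, n = 4
Numerator: 25 * 24 * 23 * 22
Denominator: 4! = 24
C(25, 4) = 12650


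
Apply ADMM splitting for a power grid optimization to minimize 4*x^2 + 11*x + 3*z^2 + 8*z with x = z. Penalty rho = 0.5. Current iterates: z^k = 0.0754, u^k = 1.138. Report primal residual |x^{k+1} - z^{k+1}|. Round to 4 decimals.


ADMM iteration with rho = 0.5, z^k = 0.0754, u^k = 1.138
Step 1: x-update.
Minimize 4*x^2 + 11*x + (0.5/2)*(x - 0.0754 + 1.138)^2
FOC: (2*4 + 0.5)*x = -11 + 0.5*(0.0754 - 1.138)
x^{k+1} = -1.3566
Step 2: z-update.
Minimize 3*z^2 + 8*z + (0.5/2)*(-1.3566 - z + 1.138)^2
FOC: (2*3 + 0.5)*z = -8 + 0.5*(-1.3566 + 1.138)
z^{k+1} = -1.2476
Step 3: u-update.
u^{k+1} = 1.138 - 1.3566 + 1.2476 = 1.029
Step 4: Primal residual = |-1.3566 + 1.2476| = 0.109


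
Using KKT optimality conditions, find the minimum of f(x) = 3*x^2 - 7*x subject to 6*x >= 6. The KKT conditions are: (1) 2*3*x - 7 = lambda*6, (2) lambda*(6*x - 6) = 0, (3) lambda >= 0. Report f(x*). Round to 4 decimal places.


Step 1: Try lambda = 0 (constraint inactive).
Stationarity: 2*3*x - 7 = 0
x* = 7/(2*3) = 7/6 = 1.1667 (rounded; the exact value 7/6 is used below)
Check constraint: 6*1.1667 = 7.0002 >= 6 -- satisfied.
Step 2: Compute optimal value.
f(x*) = 3*(7/6)^2 - 7*(7/6) = -4.0833


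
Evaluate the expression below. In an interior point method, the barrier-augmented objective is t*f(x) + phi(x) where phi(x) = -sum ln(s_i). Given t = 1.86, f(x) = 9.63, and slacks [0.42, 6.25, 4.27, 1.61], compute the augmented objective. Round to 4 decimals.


Step 1: Compute log-barrier.
ln values: [-0.8675, 1.8326, 1.4516, 0.4762]
phi = -(-0.8675 + 1.8326 + 1.4516 + 0.4762) = -2.8929
Step 2: Compute augmented objective.
t*f(x) = 1.86*9.63 = 17.9118
Total = 17.9118 - 2.8929 = 15.0189


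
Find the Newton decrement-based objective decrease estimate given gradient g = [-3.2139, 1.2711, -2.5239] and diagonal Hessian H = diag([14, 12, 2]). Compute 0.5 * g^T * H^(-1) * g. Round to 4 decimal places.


Step 1: H is diagonal, so H^(-1) * g = [-0.2296, 0.1059, -1.262].
Step 2: g^T H^(-1) g = sum_i g_i^2 / H_ii
  = (-3.2139)^2/14 + (1.2711)^2/12 + (-2.5239)^2/2
  = 0.7378 + 0.1346 + 3.185 = 4.0575
Step 3: Objective decrease = 0.5 * g^T H^(-1) g = 2.0287


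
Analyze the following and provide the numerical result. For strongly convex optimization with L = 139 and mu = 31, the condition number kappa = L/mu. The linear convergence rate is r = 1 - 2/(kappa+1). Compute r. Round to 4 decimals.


Step 1: Compute the condition number.
kappa = L/mu = 139/31 = 4.4839
Step 2: Compute the convergence rate.
r = 1 - 2/(kappa + 1) = 1 - 2*mu/(L + mu) = (L - mu)/(L + mu) = 108/170 = 0.6353


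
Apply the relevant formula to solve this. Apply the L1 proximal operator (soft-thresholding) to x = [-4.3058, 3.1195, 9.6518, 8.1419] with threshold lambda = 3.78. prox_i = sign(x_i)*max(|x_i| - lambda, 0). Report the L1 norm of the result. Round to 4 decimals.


Soft-thresholding with lambda = 3.78:
prox(-4.3058) = sign(-4.3058)*max(|-4.3058| - 3.78, 0) = -0.5258
prox(3.1195) = sign(3.1195)*max(|3.1195| - 3.78, 0) = 0.0
prox(9.6518) = sign(9.6518)*max(|9.6518| - 3.78, 0) = 5.8718
prox(8.1419) = sign(8.1419)*max(|8.1419| - 3.78, 0) = 4.3619
prox(x) = [-0.5258, 0.0, 5.8718, 4.3619]
||prox(x)||_1 = 0.5258 + 0.0 + 5.8718 + 4.3619 = 10.7595


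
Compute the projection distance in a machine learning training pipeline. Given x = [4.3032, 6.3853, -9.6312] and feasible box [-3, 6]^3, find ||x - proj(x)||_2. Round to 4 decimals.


Project each component onto [-3, 6].
clip(4.3032) = 4.3032, clip(6.3853) = 6.0, clip(-9.6312) = -3.0
Projection = [4.3032, 6.0, -3.0]
Squared diffs: [0.0, 0.1485, 43.9728]
Distance = sqrt(44.1213) = 6.6424


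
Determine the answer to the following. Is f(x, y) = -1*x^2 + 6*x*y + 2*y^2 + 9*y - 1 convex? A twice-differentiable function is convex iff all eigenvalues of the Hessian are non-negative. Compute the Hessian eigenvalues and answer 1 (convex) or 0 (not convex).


The Hessian of f(x,y) = -1*x^2 + 6*x*y + 2*y^2 + 9*y - 1 is:
H = [[-2, 6], [6, 4]]
Trace = -2 + 4 = 2
Determinant = -2*4 - (6)^2 = -44
Discriminant = (2)^2 - 4*-44 = 180.0
Eigenvalues: lambda_1 = -5.7082, lambda_2 = 7.7082
The function is not convex.

0


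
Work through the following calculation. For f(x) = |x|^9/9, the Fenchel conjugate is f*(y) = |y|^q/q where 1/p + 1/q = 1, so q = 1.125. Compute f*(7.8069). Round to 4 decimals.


The conjugate exponent q satisfies 1/p + 1/q = 1.
p = 9, so q = 9/(9 - 1) = 1.125
|y|^q = 7.8069^1.125 = 10.0934
f*(7.8069) = 10.0934 / 1.125 = 8.9719


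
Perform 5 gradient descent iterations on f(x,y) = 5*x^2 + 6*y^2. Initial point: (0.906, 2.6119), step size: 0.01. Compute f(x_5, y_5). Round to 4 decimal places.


Gradient descent on f(x,y) = 5*x^2 + 6*y^2.
Starting point: (0.906, 2.6119), alpha = 0.01
Step 1: grad_x = 2*5*0.906 = 9.06, grad_y = 2*6*2.6119 = 31.3428
  x_1 = 0.906 - 0.01*9.06 = 0.8154
  y_1 = 2.6119 - 0.01*31.3428 = 2.2985
Step 2: grad_x = 2*5*0.8154 = 8.154, grad_y = 2*6*2.2985 = 27.5817
  x_2 = 0.8154 - 0.01*8.154 = 0.7339
  y_2 = 2.2985 - 0.01*27.5817 = 2.0227
Step 3: grad_x = 2*5*0.7339 = 7.3386, grad_y = 2*6*2.0227 = 24.2719
  x_3 = 0.7339 - 0.01*7.3386 = 0.6605
  y_3 = 2.0227 - 0.01*24.2719 = 1.7799
Step 4: grad_x = 2*5*0.6605 = 6.6047, grad_y = 2*6*1.7799 = 21.3592
  x_4 = 0.6605 - 0.01*6.6047 = 0.5944
  y_4 = 1.7799 - 0.01*21.3592 = 1.5663
Step 5: grad_x = 2*5*0.5944 = 5.9443, grad_y = 2*6*1.5663 = 18.7961
  x_5 = 0.5944 - 0.01*5.9443 = 0.535
  y_5 = 1.5663 - 0.01*18.7961 = 1.3784
f(0.535, 1.3784) = 5*0.535^2 + 6*1.3784^2 = 12.8307


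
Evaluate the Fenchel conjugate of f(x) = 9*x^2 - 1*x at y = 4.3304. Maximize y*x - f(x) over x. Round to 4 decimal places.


f*(y) = sup_x {y*x - a*x^2 - b*x} = sup_x {(y-b)*x - a*x^2}
FOC: (y - b) - 2a*x = 0 => x* = (y - b)/(2a)
x* = (4.3304 + 1)/(2*9) = 0.2961
f*(4.3304) = (y-b)^2/(4a) = (4.3304 + 1)^2/(4*9)
= 28.4132/36 = 0.7893


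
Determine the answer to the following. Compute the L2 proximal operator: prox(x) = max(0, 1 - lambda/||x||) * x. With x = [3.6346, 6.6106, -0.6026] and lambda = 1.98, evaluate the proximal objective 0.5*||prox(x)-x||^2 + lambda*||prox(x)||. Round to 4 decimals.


Step 1: Compute ||x||.
||x|| = 7.5679
Step 2: Compute scaling factor.
scale = max(0, 1 - 1.98/7.5679) = 0.7384
Step 3: prox(x) = [2.6837, 4.8811, -0.4449]
||prox(x)|| = 5.5879
Step 4: Proximal objective.
0.5*||prox-x||^2 = 1.9602
lambda*||prox|| = 11.064
Total = 13.0243


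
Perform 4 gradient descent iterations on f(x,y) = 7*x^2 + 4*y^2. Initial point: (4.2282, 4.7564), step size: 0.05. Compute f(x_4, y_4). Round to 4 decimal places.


Gradient descent on f(x,y) = 7*x^2 + 4*y^2.
Starting point: (4.2282, 4.7564), alpha = 0.05
Step 1: grad_x = 2*7*4.2282 = 59.1948, grad_y = 2*4*4.7564 = 38.0512
  x_1 = 4.2282 - 0.05*59.1948 = 1.2685
  y_1 = 4.7564 - 0.05*38.0512 = 2.8538
Step 2: grad_x = 2*7*1.2685 = 17.7584, grad_y = 2*4*2.8538 = 22.8307
  x_2 = 1.2685 - 0.05*17.7584 = 0.3805
  y_2 = 2.8538 - 0.05*22.8307 = 1.7123
Step 3: grad_x = 2*7*0.3805 = 5.3275, grad_y = 2*4*1.7123 = 13.6984
  x_3 = 0.3805 - 0.05*5.3275 = 0.1142
  y_3 = 1.7123 - 0.05*13.6984 = 1.0274
Step 4: grad_x = 2*7*0.1142 = 1.5983, grad_y = 2*4*1.0274 = 8.2191
  x_4 = 0.1142 - 0.05*1.5983 = 0.0342
  y_4 = 1.0274 - 0.05*8.2191 = 0.6164
f(0.0342, 0.6164) = 7*0.0342^2 + 4*0.6164^2 = 1.5282


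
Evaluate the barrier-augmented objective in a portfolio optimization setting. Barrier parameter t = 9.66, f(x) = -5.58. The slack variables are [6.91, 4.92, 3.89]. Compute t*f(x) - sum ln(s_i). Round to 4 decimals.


Step 1: Compute log-barrier.
ln values: [1.933, 1.5933, 1.3584]
phi = -(1.933 + 1.5933 + 1.3584) = -4.8847
Step 2: Compute augmented objective.
t*f(x) = 9.66*-5.58 = -53.9028
Total = -53.9028 - 4.8847 = -58.7875


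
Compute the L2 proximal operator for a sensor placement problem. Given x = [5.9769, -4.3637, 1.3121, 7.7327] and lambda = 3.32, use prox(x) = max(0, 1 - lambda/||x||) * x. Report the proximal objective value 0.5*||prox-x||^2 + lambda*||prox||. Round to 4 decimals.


Step 1: Compute ||x||.
||x|| = 10.7834
Step 2: Compute scaling factor.
scale = max(0, 1 - 3.32/10.7834) = 0.6921
Step 3: prox(x) = [4.1367, -3.0202, 0.9081, 5.3519]
||prox(x)|| = 7.4634
Step 4: Proximal objective.
0.5*||prox-x||^2 = 5.5112
lambda*||prox|| = 24.7785
Total = 30.2896


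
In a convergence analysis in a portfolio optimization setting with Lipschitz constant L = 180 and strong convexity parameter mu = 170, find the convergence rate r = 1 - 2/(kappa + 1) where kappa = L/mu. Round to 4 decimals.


Step 1: Compute the condition number.
kappa = L/mu = 180/170 = 1.0588
Step 2: Compute the convergence rate.
r = 1 - 2/(kappa + 1) = 1 - 2*mu/(L + mu) = (L - mu)/(L + mu) = 10/350 = 0.0286


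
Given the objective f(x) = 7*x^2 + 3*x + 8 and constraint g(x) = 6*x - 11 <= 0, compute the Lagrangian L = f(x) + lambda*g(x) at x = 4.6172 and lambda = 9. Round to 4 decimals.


Step 1: Evaluate f(x).
f(4.6172) = 7*4.6172^2 + 3*4.6172 + 8 = 171.0814
Step 2: Evaluate g(x).
g(4.6172) = 6*4.6172 - 11 = 16.7032
Step 3: Compute Lagrangian.
L = 171.0814 + 9*16.7032 = 321.4102


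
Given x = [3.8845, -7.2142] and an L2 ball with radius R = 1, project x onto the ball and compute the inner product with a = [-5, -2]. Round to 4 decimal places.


Step 1: Compute ||x|| (intermediates to 6 decimals).
||x|| = sqrt(3.8845^2 + (-7.2142)^2) = 8.193535
Step 2: Project.
Since ||x|| > R, scale = R/||x|| = 1/8.193535 = 0.122047, proj(x) = scale * x
proj(x) = [0.474092, -0.880471]
Step 3: Dot product.
a^T * proj(x) = -5*0.474092 - 2*(-0.880471) = -0.6095


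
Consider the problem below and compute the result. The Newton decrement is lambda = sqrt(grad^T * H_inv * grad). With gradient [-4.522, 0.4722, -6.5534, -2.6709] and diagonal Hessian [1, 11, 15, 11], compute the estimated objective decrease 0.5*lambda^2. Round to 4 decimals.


Step 1: H is diagonal, so H^(-1) * g = [-4.522, 0.0429, -0.4369, -0.2428].
Step 2: g^T H^(-1) g = sum_i g_i^2 / H_ii
  = (-4.522)^2/1 + (0.4722)^2/11 + (-6.5534)^2/15 + (-2.6709)^2/11
  = 20.4485 + 0.0203 + 2.8631 + 0.6485 = 23.9804
Step 3: Objective decrease = 0.5 * g^T H^(-1) g = 11.9902


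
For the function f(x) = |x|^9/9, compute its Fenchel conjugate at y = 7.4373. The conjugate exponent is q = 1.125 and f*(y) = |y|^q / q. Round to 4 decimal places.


The conjugate exponent q satisfies 1/p + 1/q = 1.
p = 9, so q = 9/(9 - 1) = 1.125
|y|^q = 7.4373^1.125 = 9.5575
f*(7.4373) = 9.5575 / 1.125 = 8.4955


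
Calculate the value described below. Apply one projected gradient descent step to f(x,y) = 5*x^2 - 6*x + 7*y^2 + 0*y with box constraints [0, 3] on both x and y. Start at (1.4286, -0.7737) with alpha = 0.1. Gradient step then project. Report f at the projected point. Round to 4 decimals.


Step 1: Compute gradient at (1.4286, -0.7737).
grad_x = 2*5*1.4286 - 6 = 8.286
grad_y = 2*7*-0.7737 + 0 = -10.8318
Step 2: Gradient step.
x_raw = 1.4286 - 0.1*8.286 = 0.6
y_raw = -0.7737 - 0.1*-10.8318 = 0.3095
Step 3: Project onto [0, 3].
x_proj = clip(0.6) = 0.6
y_proj = clip(0.3095) = 0.3095
Step 4: Evaluate f.
f(0.6, 0.3095) = -1.1296


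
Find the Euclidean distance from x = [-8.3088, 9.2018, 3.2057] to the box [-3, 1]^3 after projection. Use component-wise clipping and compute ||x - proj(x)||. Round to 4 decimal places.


Project each component onto [-3, 1].
clip(-8.3088) = -3.0, clip(9.2018) = 1.0, clip(3.2057) = 1.0
Projection = [-3.0, 1.0, 1.0]
Squared diffs: [28.1834, 67.2695, 4.8651]
Distance = sqrt(100.318) = 10.0159


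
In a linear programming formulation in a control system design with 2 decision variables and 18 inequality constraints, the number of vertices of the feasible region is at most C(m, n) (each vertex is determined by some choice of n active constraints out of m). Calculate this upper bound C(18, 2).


Each vertex corresponds to some choice of n active constraints out of m, so the number of vertices is at most C(m, n) = m! / (n!(m-n)!).
m = 18, n = 2
Numerator: 18 * 17
Denominator: 2! = 2
C(18, 2) = 153


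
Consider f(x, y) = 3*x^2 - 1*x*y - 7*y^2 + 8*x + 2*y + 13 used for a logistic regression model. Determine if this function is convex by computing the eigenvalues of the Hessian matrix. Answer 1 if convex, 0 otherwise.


The Hessian of f(x,y) = 3*x^2 - 1*x*y - 7*y^2 + 8*x + 2*y + 13 is:
H = [[6, -1], [-1, -14]]
Trace = 6 - 14 = -8
Determinant = 6*-14 - (-1)^2 = -85
Discriminant = (-8)^2 - 4*-85 = 404.0
Eigenvalues: lambda_1 = -14.0499, lambda_2 = 6.0499
The function is not convex.

0


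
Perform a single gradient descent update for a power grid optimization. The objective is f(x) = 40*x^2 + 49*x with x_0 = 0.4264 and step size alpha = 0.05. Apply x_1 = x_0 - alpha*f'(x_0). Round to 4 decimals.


We compute the gradient at x_0 and apply the update.
f'(x) = 80*x + 49
f'(0.4264) = 80*0.4264 + 49 = 83.112
x_1 = 0.4264 - 0.05*83.112 = -3.7292


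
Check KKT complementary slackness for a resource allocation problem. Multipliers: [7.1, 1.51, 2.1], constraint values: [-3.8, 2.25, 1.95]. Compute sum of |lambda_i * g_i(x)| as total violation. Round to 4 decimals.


KKT complementary slackness check:
lambda_1 * g_1 = 7.1 * -3.8 = -26.98
lambda_2 * g_2 = 1.51 * 2.25 = 3.3975
lambda_3 * g_3 = 2.1 * 1.95 = 4.095
Total violation = 26.98 + 3.3975 + 4.095 = 34.4725


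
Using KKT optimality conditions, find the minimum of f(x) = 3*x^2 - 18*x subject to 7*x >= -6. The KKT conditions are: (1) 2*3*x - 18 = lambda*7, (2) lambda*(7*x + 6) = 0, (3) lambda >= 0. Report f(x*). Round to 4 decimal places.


Step 1: Try lambda = 0 (constraint inactive).
Stationarity: 2*3*x - 18 = 0
x* = 18/(2*3) = 3.0
Check constraint: 7*3.0 = 21.0 >= -6 -- satisfied.
Step 2: Compute optimal value.
f(x*) = 3*3.0^2 - 18*3.0 = -27.0
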